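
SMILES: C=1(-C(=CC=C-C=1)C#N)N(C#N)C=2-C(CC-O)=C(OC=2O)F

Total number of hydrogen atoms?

10

Hydrogens are implicit in SMILES; fill each atom to its normal valence:
  6 × C (aromatic): no H
  4 × C (aromatic): 1 H each → 4
  3 × N: no H
  2 × C: 2 H each → 4
  2 × C: no H
  2 × O: 1 H each → 2
  1 × F: no H
  1 × O (aromatic): no H
  Total hydrogens = 10.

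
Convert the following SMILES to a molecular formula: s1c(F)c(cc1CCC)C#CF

Heavy atoms from the SMILES: 9 C, 2 F, 1 S.
Implicit hydrogens by atom environment:
  3 × C (aromatic): no H
  2 × C: 2 H each → 4
  2 × C: no H
  2 × F: no H
  1 × C: 3 H
  1 × C (aromatic): 1 H
  1 × S (aromatic): no H
  Total hydrogens = 8.
Molecular formula: C9H8F2S

C9H8F2S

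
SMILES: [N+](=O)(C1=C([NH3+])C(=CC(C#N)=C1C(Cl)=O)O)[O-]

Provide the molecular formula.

C8H5ClN3O4+

Heavy atoms from the SMILES: 8 C, 1 Cl, 3 N, 4 O.
Implicit hydrogens by atom environment:
  5 × C (aromatic): no H
  2 × C: no H
  2 × O: no H
  1 × C (aromatic): 1 H
  1 × Cl: no H
  1 × N (charge +1): 3 H
  1 × N (charge +1): no H
  1 × N: no H
  1 × O: 1 H
  1 × O (charge -1): no H
  Total hydrogens = 5.
Net charge +1.
Molecular formula: C8H5ClN3O4+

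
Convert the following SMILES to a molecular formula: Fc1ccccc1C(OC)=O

Heavy atoms from the SMILES: 8 C, 1 F, 2 O.
Implicit hydrogens by atom environment:
  4 × C (aromatic): 1 H each → 4
  2 × C (aromatic): no H
  2 × O: no H
  1 × C: 3 H
  1 × C: no H
  1 × F: no H
  Total hydrogens = 7.
Molecular formula: C8H7FO2

C8H7FO2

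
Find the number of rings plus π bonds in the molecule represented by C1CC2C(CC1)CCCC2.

2

Molecular formula from the SMILES: C10H18.
DoU = (2C + 2 + N − H − X)/2 = (2·10 + 2 + 0 − 18 − 0)/2 = 4/2 = 2.
(Structurally: 2 ring(s) + 0 π bond(s) = 2.)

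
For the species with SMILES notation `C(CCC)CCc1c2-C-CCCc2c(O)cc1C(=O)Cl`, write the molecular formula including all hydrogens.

C17H23ClO2

Heavy atoms from the SMILES: 17 C, 1 Cl, 2 O.
Implicit hydrogens by atom environment:
  9 × C: 2 H each → 18
  5 × C (aromatic): no H
  1 × C: 3 H
  1 × C (aromatic): 1 H
  1 × C: no H
  1 × Cl: no H
  1 × O: 1 H
  1 × O: no H
  Total hydrogens = 23.
Molecular formula: C17H23ClO2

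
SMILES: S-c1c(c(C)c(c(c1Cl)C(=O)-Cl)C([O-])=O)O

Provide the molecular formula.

Heavy atoms from the SMILES: 9 C, 2 Cl, 4 O, 1 S.
Implicit hydrogens by atom environment:
  6 × C (aromatic): no H
  2 × C: no H
  2 × Cl: no H
  2 × O: no H
  1 × C: 3 H
  1 × O: 1 H
  1 × O (charge -1): no H
  1 × S: 1 H
  Total hydrogens = 5.
Net charge -1.
Molecular formula: C9H5Cl2O4S-

C9H5Cl2O4S-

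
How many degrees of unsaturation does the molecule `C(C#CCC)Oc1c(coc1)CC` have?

Molecular formula from the SMILES: C11H14O2.
DoU = (2C + 2 + N − H − X)/2 = (2·11 + 2 + 0 − 14 − 0)/2 = 10/2 = 5.
(Structurally: 1 ring(s) + 4 π bond(s) = 5.)

5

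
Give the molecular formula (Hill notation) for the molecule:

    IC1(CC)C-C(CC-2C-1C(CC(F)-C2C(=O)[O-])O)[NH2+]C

Heavy atoms from the SMILES: 14 C, 1 F, 1 I, 1 N, 3 O.
Implicit hydrogens by atom environment:
  6 × C: 1 H each → 6
  4 × C: 2 H each → 8
  2 × C: 3 H each → 6
  2 × C: no H
  1 × F: no H
  1 × I: no H
  1 × N (charge +1): 2 H
  1 × O: 1 H
  1 × O: no H
  1 × O (charge -1): no H
  Total hydrogens = 23.
Molecular formula: C14H23FINO3

C14H23FINO3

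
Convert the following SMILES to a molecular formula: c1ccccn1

Heavy atoms from the SMILES: 5 C, 1 N.
Implicit hydrogens by atom environment:
  5 × C (aromatic): 1 H each → 5
  1 × N (aromatic): no H
  Total hydrogens = 5.
Molecular formula: C5H5N

C5H5N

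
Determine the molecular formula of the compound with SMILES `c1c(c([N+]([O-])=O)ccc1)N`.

Heavy atoms from the SMILES: 6 C, 2 N, 2 O.
Implicit hydrogens by atom environment:
  4 × C (aromatic): 1 H each → 4
  2 × C (aromatic): no H
  1 × N: 2 H
  1 × N (charge +1): no H
  1 × O: no H
  1 × O (charge -1): no H
  Total hydrogens = 6.
Molecular formula: C6H6N2O2

C6H6N2O2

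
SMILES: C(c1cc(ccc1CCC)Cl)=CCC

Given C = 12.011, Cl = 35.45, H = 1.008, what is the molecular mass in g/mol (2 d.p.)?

208.73

Molecular formula: C13H17Cl.
M = 13×12.011 + 1×35.45 + 17×1.008 = 208.73 g/mol.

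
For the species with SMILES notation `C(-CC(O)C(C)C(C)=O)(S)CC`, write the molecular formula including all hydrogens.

Heavy atoms from the SMILES: 9 C, 2 O, 1 S.
Implicit hydrogens by atom environment:
  3 × C: 3 H each → 9
  3 × C: 1 H each → 3
  2 × C: 2 H each → 4
  1 × C: no H
  1 × O: 1 H
  1 × O: no H
  1 × S: 1 H
  Total hydrogens = 18.
Molecular formula: C9H18O2S

C9H18O2S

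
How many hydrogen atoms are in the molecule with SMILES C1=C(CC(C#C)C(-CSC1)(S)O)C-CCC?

Hydrogens are implicit in SMILES; fill each atom to its normal valence:
  6 × C: 2 H each → 12
  3 × C: 1 H each → 3
  3 × C: no H
  1 × C: 3 H
  1 × O: 1 H
  1 × S: 1 H
  1 × S: no H
  Total hydrogens = 20.

20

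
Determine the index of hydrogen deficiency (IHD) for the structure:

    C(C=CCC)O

Molecular formula from the SMILES: C5H10O.
DoU = (2C + 2 + N − H − X)/2 = (2·5 + 2 + 0 − 10 − 0)/2 = 2/2 = 1.
(Structurally: 0 ring(s) + 1 π bond(s) = 1.)

1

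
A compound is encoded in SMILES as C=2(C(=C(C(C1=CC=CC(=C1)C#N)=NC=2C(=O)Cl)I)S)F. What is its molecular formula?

C13H5ClFIN2OS

Heavy atoms from the SMILES: 13 C, 1 Cl, 1 F, 1 I, 2 N, 1 O, 1 S.
Implicit hydrogens by atom environment:
  7 × C (aromatic): no H
  4 × C (aromatic): 1 H each → 4
  2 × C: no H
  1 × Cl: no H
  1 × F: no H
  1 × I: no H
  1 × N (aromatic): no H
  1 × N: no H
  1 × O: no H
  1 × S: 1 H
  Total hydrogens = 5.
Molecular formula: C13H5ClFIN2OS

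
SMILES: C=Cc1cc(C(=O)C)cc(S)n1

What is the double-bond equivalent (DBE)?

Molecular formula from the SMILES: C9H9NOS.
DoU = (2C + 2 + N − H − X)/2 = (2·9 + 2 + 1 − 9 − 0)/2 = 12/2 = 6.
(Structurally: 1 ring(s) + 5 π bond(s) = 6.)

6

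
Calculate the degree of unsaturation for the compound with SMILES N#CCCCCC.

2

Molecular formula from the SMILES: C6H11N.
DoU = (2C + 2 + N − H − X)/2 = (2·6 + 2 + 1 − 11 − 0)/2 = 4/2 = 2.
(Structurally: 0 ring(s) + 2 π bond(s) = 2.)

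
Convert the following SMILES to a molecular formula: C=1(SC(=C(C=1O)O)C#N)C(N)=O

C6H4N2O3S

Heavy atoms from the SMILES: 6 C, 2 N, 3 O, 1 S.
Implicit hydrogens by atom environment:
  4 × C (aromatic): no H
  2 × C: no H
  2 × O: 1 H each → 2
  1 × N: 2 H
  1 × N: no H
  1 × O: no H
  1 × S (aromatic): no H
  Total hydrogens = 4.
Molecular formula: C6H4N2O3S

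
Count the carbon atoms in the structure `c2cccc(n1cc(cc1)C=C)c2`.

The symbol for carbon appears 12 times in the SMILES. Lowercase c denotes aromatic carbon and counts toward C.

12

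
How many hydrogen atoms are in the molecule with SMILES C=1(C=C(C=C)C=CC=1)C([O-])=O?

Hydrogens are implicit in SMILES; fill each atom to its normal valence:
  4 × C (aromatic): 1 H each → 4
  2 × C (aromatic): no H
  1 × C: 2 H
  1 × C: 1 H
  1 × C: no H
  1 × O: no H
  1 × O (charge -1): no H
  Total hydrogens = 7.

7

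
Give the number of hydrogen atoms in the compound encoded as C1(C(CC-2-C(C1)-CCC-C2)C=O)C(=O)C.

Hydrogens are implicit in SMILES; fill each atom to its normal valence:
  6 × C: 2 H each → 12
  5 × C: 1 H each → 5
  2 × O: no H
  1 × C: 3 H
  1 × C: no H
  Total hydrogens = 20.

20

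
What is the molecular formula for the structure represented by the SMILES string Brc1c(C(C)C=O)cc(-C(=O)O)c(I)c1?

Heavy atoms from the SMILES: 1 Br, 10 C, 1 I, 3 O.
Implicit hydrogens by atom environment:
  4 × C (aromatic): no H
  2 × C (aromatic): 1 H each → 2
  2 × C: 1 H each → 2
  2 × O: no H
  1 × Br: no H
  1 × C: 3 H
  1 × C: no H
  1 × I: no H
  1 × O: 1 H
  Total hydrogens = 8.
Molecular formula: C10H8BrIO3

C10H8BrIO3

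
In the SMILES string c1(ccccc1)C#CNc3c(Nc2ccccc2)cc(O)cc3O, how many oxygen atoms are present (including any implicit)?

2

The symbol for oxygen appears 2 times in the SMILES.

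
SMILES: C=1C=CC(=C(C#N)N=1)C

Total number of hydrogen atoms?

6

Hydrogens are implicit in SMILES; fill each atom to its normal valence:
  3 × C (aromatic): 1 H each → 3
  2 × C (aromatic): no H
  1 × C: 3 H
  1 × C: no H
  1 × N (aromatic): no H
  1 × N: no H
  Total hydrogens = 6.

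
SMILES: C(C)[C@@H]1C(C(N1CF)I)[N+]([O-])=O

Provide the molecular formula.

Heavy atoms from the SMILES: 6 C, 1 F, 1 I, 2 N, 2 O.
Implicit hydrogens by atom environment:
  3 × C: 1 H each → 3
  2 × C: 2 H each → 4
  1 × C: 3 H
  1 × F: no H
  1 × I: no H
  1 × N: no H
  1 × N (charge +1): no H
  1 × O: no H
  1 × O (charge -1): no H
  Total hydrogens = 10.
Molecular formula: C6H10FIN2O2

C6H10FIN2O2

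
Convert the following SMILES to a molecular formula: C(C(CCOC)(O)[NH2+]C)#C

C7H14NO2+

Heavy atoms from the SMILES: 7 C, 1 N, 2 O.
Implicit hydrogens by atom environment:
  2 × C: 3 H each → 6
  2 × C: 2 H each → 4
  2 × C: no H
  1 × C: 1 H
  1 × N (charge +1): 2 H
  1 × O: 1 H
  1 × O: no H
  Total hydrogens = 14.
Net charge +1.
Molecular formula: C7H14NO2+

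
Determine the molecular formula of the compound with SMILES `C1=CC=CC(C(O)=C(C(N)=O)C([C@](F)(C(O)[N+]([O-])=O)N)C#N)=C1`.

Heavy atoms from the SMILES: 13 C, 1 F, 4 N, 5 O.
Implicit hydrogens by atom environment:
  5 × C (aromatic): 1 H each → 5
  5 × C: no H
  2 × C: 1 H each → 2
  2 × N: 2 H each → 4
  2 × O: 1 H each → 2
  2 × O: no H
  1 × C (aromatic): no H
  1 × F: no H
  1 × N: no H
  1 × N (charge +1): no H
  1 × O (charge -1): no H
  Total hydrogens = 13.
Molecular formula: C13H13FN4O5

C13H13FN4O5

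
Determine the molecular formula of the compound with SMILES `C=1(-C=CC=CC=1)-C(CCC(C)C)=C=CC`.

Heavy atoms from the SMILES: 15 C.
Implicit hydrogens by atom environment:
  5 × C (aromatic): 1 H each → 5
  3 × C: 3 H each → 9
  2 × C: 2 H each → 4
  2 × C: 1 H each → 2
  2 × C: no H
  1 × C (aromatic): no H
  Total hydrogens = 20.
Molecular formula: C15H20

C15H20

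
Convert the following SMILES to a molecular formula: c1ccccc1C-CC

C9H12

Heavy atoms from the SMILES: 9 C.
Implicit hydrogens by atom environment:
  5 × C (aromatic): 1 H each → 5
  2 × C: 2 H each → 4
  1 × C: 3 H
  1 × C (aromatic): no H
  Total hydrogens = 12.
Molecular formula: C9H12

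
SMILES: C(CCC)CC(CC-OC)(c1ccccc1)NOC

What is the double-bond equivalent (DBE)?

Molecular formula from the SMILES: C16H27NO2.
DoU = (2C + 2 + N − H − X)/2 = (2·16 + 2 + 1 − 27 − 0)/2 = 8/2 = 4.
(Structurally: 1 ring(s) + 3 π bond(s) = 4.)

4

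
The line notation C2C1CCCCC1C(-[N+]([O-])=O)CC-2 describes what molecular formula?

Heavy atoms from the SMILES: 10 C, 1 N, 2 O.
Implicit hydrogens by atom environment:
  7 × C: 2 H each → 14
  3 × C: 1 H each → 3
  1 × N (charge +1): no H
  1 × O: no H
  1 × O (charge -1): no H
  Total hydrogens = 17.
Molecular formula: C10H17NO2

C10H17NO2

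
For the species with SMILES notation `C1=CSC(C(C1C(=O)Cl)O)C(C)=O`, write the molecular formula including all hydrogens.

C8H9ClO3S

Heavy atoms from the SMILES: 8 C, 1 Cl, 3 O, 1 S.
Implicit hydrogens by atom environment:
  5 × C: 1 H each → 5
  2 × C: no H
  2 × O: no H
  1 × C: 3 H
  1 × Cl: no H
  1 × O: 1 H
  1 × S: no H
  Total hydrogens = 9.
Molecular formula: C8H9ClO3S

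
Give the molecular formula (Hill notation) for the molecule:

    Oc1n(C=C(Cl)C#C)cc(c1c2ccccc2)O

Heavy atoms from the SMILES: 14 C, 1 Cl, 1 N, 2 O.
Implicit hydrogens by atom environment:
  6 × C (aromatic): 1 H each → 6
  4 × C (aromatic): no H
  2 × C: 1 H each → 2
  2 × C: no H
  2 × O: 1 H each → 2
  1 × Cl: no H
  1 × N (aromatic): no H
  Total hydrogens = 10.
Molecular formula: C14H10ClNO2

C14H10ClNO2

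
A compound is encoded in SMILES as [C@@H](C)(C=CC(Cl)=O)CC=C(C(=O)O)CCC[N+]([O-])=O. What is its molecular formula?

C12H16ClNO5

Heavy atoms from the SMILES: 12 C, 1 Cl, 1 N, 5 O.
Implicit hydrogens by atom environment:
  4 × C: 2 H each → 8
  4 × C: 1 H each → 4
  3 × C: no H
  3 × O: no H
  1 × C: 3 H
  1 × Cl: no H
  1 × N (charge +1): no H
  1 × O: 1 H
  1 × O (charge -1): no H
  Total hydrogens = 16.
Molecular formula: C12H16ClNO5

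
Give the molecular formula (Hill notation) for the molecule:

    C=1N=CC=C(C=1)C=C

Heavy atoms from the SMILES: 7 C, 1 N.
Implicit hydrogens by atom environment:
  4 × C (aromatic): 1 H each → 4
  1 × C: 2 H
  1 × C: 1 H
  1 × C (aromatic): no H
  1 × N (aromatic): no H
  Total hydrogens = 7.
Molecular formula: C7H7N

C7H7N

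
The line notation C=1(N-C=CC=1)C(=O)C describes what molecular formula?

Heavy atoms from the SMILES: 6 C, 1 N, 1 O.
Implicit hydrogens by atom environment:
  3 × C (aromatic): 1 H each → 3
  1 × C: 3 H
  1 × C (aromatic): no H
  1 × C: no H
  1 × N (aromatic): 1 H
  1 × O: no H
  Total hydrogens = 7.
Molecular formula: C6H7NO

C6H7NO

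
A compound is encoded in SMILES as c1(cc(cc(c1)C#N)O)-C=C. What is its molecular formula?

Heavy atoms from the SMILES: 9 C, 1 N, 1 O.
Implicit hydrogens by atom environment:
  3 × C (aromatic): 1 H each → 3
  3 × C (aromatic): no H
  1 × C: 2 H
  1 × C: 1 H
  1 × C: no H
  1 × N: no H
  1 × O: 1 H
  Total hydrogens = 7.
Molecular formula: C9H7NO

C9H7NO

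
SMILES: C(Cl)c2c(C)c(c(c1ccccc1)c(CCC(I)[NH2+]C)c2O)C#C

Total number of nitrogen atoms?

The symbol for nitrogen appears 1 time in the SMILES.

1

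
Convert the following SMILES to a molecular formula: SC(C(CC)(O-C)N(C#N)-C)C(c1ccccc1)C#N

Heavy atoms from the SMILES: 15 C, 3 N, 1 O, 1 S.
Implicit hydrogens by atom environment:
  5 × C (aromatic): 1 H each → 5
  3 × C: 3 H each → 9
  3 × C: no H
  3 × N: no H
  2 × C: 1 H each → 2
  1 × C: 2 H
  1 × C (aromatic): no H
  1 × O: no H
  1 × S: 1 H
  Total hydrogens = 19.
Molecular formula: C15H19N3OS

C15H19N3OS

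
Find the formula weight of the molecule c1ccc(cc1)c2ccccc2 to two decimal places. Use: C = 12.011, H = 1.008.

Molecular formula: C12H10.
M = 12×12.011 + 10×1.008 = 154.21 g/mol.

154.21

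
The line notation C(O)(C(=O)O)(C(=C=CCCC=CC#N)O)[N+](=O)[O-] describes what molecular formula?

Heavy atoms from the SMILES: 10 C, 2 N, 6 O.
Implicit hydrogens by atom environment:
  5 × C: no H
  3 × C: 1 H each → 3
  3 × O: 1 H each → 3
  2 × C: 2 H each → 4
  2 × O: no H
  1 × N (charge +1): no H
  1 × N: no H
  1 × O (charge -1): no H
  Total hydrogens = 10.
Molecular formula: C10H10N2O6

C10H10N2O6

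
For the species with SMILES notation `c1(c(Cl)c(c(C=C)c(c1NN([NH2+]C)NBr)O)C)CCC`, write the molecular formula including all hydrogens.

Heavy atoms from the SMILES: 1 Br, 13 C, 1 Cl, 4 N, 1 O.
Implicit hydrogens by atom environment:
  6 × C (aromatic): no H
  3 × C: 3 H each → 9
  3 × C: 2 H each → 6
  2 × N: 1 H each → 2
  1 × Br: no H
  1 × C: 1 H
  1 × Cl: no H
  1 × N (charge +1): 2 H
  1 × N: no H
  1 × O: 1 H
  Total hydrogens = 21.
Net charge +1.
Molecular formula: C13H21BrClN4O+

C13H21BrClN4O+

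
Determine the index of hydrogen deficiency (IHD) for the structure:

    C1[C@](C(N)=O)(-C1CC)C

Molecular formula from the SMILES: C7H13NO.
DoU = (2C + 2 + N − H − X)/2 = (2·7 + 2 + 1 − 13 − 0)/2 = 4/2 = 2.
(Structurally: 1 ring(s) + 1 π bond(s) = 2.)

2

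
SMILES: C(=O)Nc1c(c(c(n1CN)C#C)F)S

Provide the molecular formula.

Heavy atoms from the SMILES: 8 C, 1 F, 3 N, 1 O, 1 S.
Implicit hydrogens by atom environment:
  4 × C (aromatic): no H
  2 × C: 1 H each → 2
  1 × C: 2 H
  1 × C: no H
  1 × F: no H
  1 × N: 2 H
  1 × N: 1 H
  1 × N (aromatic): no H
  1 × O: no H
  1 × S: 1 H
  Total hydrogens = 8.
Molecular formula: C8H8FN3OS

C8H8FN3OS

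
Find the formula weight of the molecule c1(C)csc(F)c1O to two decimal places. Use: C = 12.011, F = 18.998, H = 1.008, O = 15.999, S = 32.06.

Molecular formula: C5H5FOS.
M = 5×12.011 + 1×18.998 + 5×1.008 + 1×15.999 + 1×32.06 = 132.15 g/mol.

132.15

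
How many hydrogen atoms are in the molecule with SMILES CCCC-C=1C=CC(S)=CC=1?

14

Hydrogens are implicit in SMILES; fill each atom to its normal valence:
  4 × C (aromatic): 1 H each → 4
  3 × C: 2 H each → 6
  2 × C (aromatic): no H
  1 × C: 3 H
  1 × S: 1 H
  Total hydrogens = 14.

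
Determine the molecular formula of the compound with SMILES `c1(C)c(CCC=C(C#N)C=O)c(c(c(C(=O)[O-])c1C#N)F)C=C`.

Heavy atoms from the SMILES: 17 C, 1 F, 2 N, 3 O.
Implicit hydrogens by atom environment:
  6 × C (aromatic): no H
  4 × C: no H
  3 × C: 2 H each → 6
  3 × C: 1 H each → 3
  2 × N: no H
  2 × O: no H
  1 × C: 3 H
  1 × F: no H
  1 × O (charge -1): no H
  Total hydrogens = 12.
Net charge -1.
Molecular formula: C17H12FN2O3-

C17H12FN2O3-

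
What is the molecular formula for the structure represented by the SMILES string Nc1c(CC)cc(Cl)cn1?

Heavy atoms from the SMILES: 7 C, 1 Cl, 2 N.
Implicit hydrogens by atom environment:
  3 × C (aromatic): no H
  2 × C (aromatic): 1 H each → 2
  1 × C: 3 H
  1 × C: 2 H
  1 × Cl: no H
  1 × N: 2 H
  1 × N (aromatic): no H
  Total hydrogens = 9.
Molecular formula: C7H9ClN2

C7H9ClN2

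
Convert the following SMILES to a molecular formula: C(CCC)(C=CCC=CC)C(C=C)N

Heavy atoms from the SMILES: 13 C, 1 N.
Implicit hydrogens by atom environment:
  7 × C: 1 H each → 7
  4 × C: 2 H each → 8
  2 × C: 3 H each → 6
  1 × N: 2 H
  Total hydrogens = 23.
Molecular formula: C13H23N

C13H23N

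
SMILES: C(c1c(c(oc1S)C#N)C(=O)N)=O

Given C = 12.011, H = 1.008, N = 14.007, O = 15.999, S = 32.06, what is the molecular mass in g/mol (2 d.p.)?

Molecular formula: C7H4N2O3S.
M = 7×12.011 + 4×1.008 + 2×14.007 + 3×15.999 + 1×32.06 = 196.18 g/mol.

196.18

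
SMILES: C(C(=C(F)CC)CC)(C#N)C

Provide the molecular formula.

C9H14FN

Heavy atoms from the SMILES: 9 C, 1 F, 1 N.
Implicit hydrogens by atom environment:
  3 × C: 3 H each → 9
  3 × C: no H
  2 × C: 2 H each → 4
  1 × C: 1 H
  1 × F: no H
  1 × N: no H
  Total hydrogens = 14.
Molecular formula: C9H14FN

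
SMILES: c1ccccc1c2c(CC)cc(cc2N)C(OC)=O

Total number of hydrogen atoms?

17

Hydrogens are implicit in SMILES; fill each atom to its normal valence:
  7 × C (aromatic): 1 H each → 7
  5 × C (aromatic): no H
  2 × C: 3 H each → 6
  2 × O: no H
  1 × C: 2 H
  1 × C: no H
  1 × N: 2 H
  Total hydrogens = 17.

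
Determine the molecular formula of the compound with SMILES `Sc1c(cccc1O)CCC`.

C9H12OS

Heavy atoms from the SMILES: 9 C, 1 O, 1 S.
Implicit hydrogens by atom environment:
  3 × C (aromatic): 1 H each → 3
  3 × C (aromatic): no H
  2 × C: 2 H each → 4
  1 × C: 3 H
  1 × O: 1 H
  1 × S: 1 H
  Total hydrogens = 12.
Molecular formula: C9H12OS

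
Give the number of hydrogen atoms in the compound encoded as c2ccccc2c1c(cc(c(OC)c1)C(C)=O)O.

14

Hydrogens are implicit in SMILES; fill each atom to its normal valence:
  7 × C (aromatic): 1 H each → 7
  5 × C (aromatic): no H
  2 × C: 3 H each → 6
  2 × O: no H
  1 × C: no H
  1 × O: 1 H
  Total hydrogens = 14.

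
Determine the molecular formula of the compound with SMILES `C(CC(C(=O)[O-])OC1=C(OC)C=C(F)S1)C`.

Heavy atoms from the SMILES: 10 C, 1 F, 4 O, 1 S.
Implicit hydrogens by atom environment:
  3 × C (aromatic): no H
  3 × O: no H
  2 × C: 3 H each → 6
  2 × C: 2 H each → 4
  1 × C (aromatic): 1 H
  1 × C: 1 H
  1 × C: no H
  1 × F: no H
  1 × O (charge -1): no H
  1 × S (aromatic): no H
  Total hydrogens = 12.
Net charge -1.
Molecular formula: C10H12FO4S-

C10H12FO4S-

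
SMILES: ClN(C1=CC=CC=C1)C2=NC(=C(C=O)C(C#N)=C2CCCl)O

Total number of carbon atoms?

The symbol for carbon appears 15 times in the SMILES. (Cl is a single chlorine, not C + l.)

15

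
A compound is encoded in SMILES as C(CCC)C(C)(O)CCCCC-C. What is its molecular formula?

Heavy atoms from the SMILES: 12 C, 1 O.
Implicit hydrogens by atom environment:
  8 × C: 2 H each → 16
  3 × C: 3 H each → 9
  1 × C: no H
  1 × O: 1 H
  Total hydrogens = 26.
Molecular formula: C12H26O

C12H26O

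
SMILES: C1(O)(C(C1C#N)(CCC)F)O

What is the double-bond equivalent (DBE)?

Molecular formula from the SMILES: C7H10FNO2.
DoU = (2C + 2 + N − H − X)/2 = (2·7 + 2 + 1 − 10 − 1)/2 = 6/2 = 3.
(Structurally: 1 ring(s) + 2 π bond(s) = 3.)

3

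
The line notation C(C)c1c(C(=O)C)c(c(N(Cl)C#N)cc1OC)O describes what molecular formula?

C12H13ClN2O3

Heavy atoms from the SMILES: 12 C, 1 Cl, 2 N, 3 O.
Implicit hydrogens by atom environment:
  5 × C (aromatic): no H
  3 × C: 3 H each → 9
  2 × C: no H
  2 × N: no H
  2 × O: no H
  1 × C: 2 H
  1 × C (aromatic): 1 H
  1 × Cl: no H
  1 × O: 1 H
  Total hydrogens = 13.
Molecular formula: C12H13ClN2O3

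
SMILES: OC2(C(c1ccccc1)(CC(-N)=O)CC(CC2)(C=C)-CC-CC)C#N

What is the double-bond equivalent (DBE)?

Molecular formula from the SMILES: C21H28N2O2.
DoU = (2C + 2 + N − H − X)/2 = (2·21 + 2 + 2 − 28 − 0)/2 = 18/2 = 9.
(Structurally: 2 ring(s) + 7 π bond(s) = 9.)

9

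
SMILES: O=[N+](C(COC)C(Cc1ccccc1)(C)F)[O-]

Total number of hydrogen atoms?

Hydrogens are implicit in SMILES; fill each atom to its normal valence:
  5 × C (aromatic): 1 H each → 5
  2 × C: 3 H each → 6
  2 × C: 2 H each → 4
  2 × O: no H
  1 × C: 1 H
  1 × C: no H
  1 × C (aromatic): no H
  1 × F: no H
  1 × N (charge +1): no H
  1 × O (charge -1): no H
  Total hydrogens = 16.

16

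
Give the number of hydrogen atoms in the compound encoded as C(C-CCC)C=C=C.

Hydrogens are implicit in SMILES; fill each atom to its normal valence:
  5 × C: 2 H each → 10
  1 × C: 3 H
  1 × C: 1 H
  1 × C: no H
  Total hydrogens = 14.

14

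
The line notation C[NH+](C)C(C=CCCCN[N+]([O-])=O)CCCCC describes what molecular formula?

Heavy atoms from the SMILES: 13 C, 3 N, 2 O.
Implicit hydrogens by atom environment:
  7 × C: 2 H each → 14
  3 × C: 3 H each → 9
  3 × C: 1 H each → 3
  1 × N: 1 H
  1 × N (charge +1): 1 H
  1 × N (charge +1): no H
  1 × O: no H
  1 × O (charge -1): no H
  Total hydrogens = 28.
Net charge +1.
Molecular formula: C13H28N3O2+

C13H28N3O2+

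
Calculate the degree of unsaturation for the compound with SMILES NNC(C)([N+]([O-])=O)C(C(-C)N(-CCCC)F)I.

1

Molecular formula from the SMILES: C9H20FIN4O2.
DoU = (2C + 2 + N − H − X)/2 = (2·9 + 2 + 4 − 20 − 2)/2 = 2/2 = 1.
(Structurally: 0 ring(s) + 1 π bond(s) = 1.)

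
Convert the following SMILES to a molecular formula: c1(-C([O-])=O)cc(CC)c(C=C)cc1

Heavy atoms from the SMILES: 11 C, 2 O.
Implicit hydrogens by atom environment:
  3 × C (aromatic): 1 H each → 3
  3 × C (aromatic): no H
  2 × C: 2 H each → 4
  1 × C: 3 H
  1 × C: 1 H
  1 × C: no H
  1 × O: no H
  1 × O (charge -1): no H
  Total hydrogens = 11.
Net charge -1.
Molecular formula: C11H11O2-

C11H11O2-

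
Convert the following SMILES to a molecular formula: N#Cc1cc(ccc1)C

Heavy atoms from the SMILES: 8 C, 1 N.
Implicit hydrogens by atom environment:
  4 × C (aromatic): 1 H each → 4
  2 × C (aromatic): no H
  1 × C: 3 H
  1 × C: no H
  1 × N: no H
  Total hydrogens = 7.
Molecular formula: C8H7N

C8H7N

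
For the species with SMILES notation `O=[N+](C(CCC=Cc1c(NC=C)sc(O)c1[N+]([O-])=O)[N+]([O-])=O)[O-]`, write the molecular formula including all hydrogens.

Heavy atoms from the SMILES: 11 C, 4 N, 7 O, 1 S.
Implicit hydrogens by atom environment:
  4 × C: 1 H each → 4
  4 × C (aromatic): no H
  3 × C: 2 H each → 6
  3 × N (charge +1): no H
  3 × O: no H
  3 × O (charge -1): no H
  1 × N: 1 H
  1 × O: 1 H
  1 × S (aromatic): no H
  Total hydrogens = 12.
Molecular formula: C11H12N4O7S

C11H12N4O7S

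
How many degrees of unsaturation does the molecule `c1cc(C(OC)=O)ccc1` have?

5

Molecular formula from the SMILES: C8H8O2.
DoU = (2C + 2 + N − H − X)/2 = (2·8 + 2 + 0 − 8 − 0)/2 = 10/2 = 5.
(Structurally: 1 ring(s) + 4 π bond(s) = 5.)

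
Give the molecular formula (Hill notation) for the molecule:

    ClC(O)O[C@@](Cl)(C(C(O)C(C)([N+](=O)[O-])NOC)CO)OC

Heavy atoms from the SMILES: 9 C, 2 Cl, 2 N, 8 O.
Implicit hydrogens by atom environment:
  4 × O: no H
  3 × C: 3 H each → 9
  3 × C: 1 H each → 3
  3 × O: 1 H each → 3
  2 × C: no H
  2 × Cl: no H
  1 × C: 2 H
  1 × N: 1 H
  1 × N (charge +1): no H
  1 × O (charge -1): no H
  Total hydrogens = 18.
Molecular formula: C9H18Cl2N2O8

C9H18Cl2N2O8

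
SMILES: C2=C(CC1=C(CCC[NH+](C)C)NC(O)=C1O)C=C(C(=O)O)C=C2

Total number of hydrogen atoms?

23

Hydrogens are implicit in SMILES; fill each atom to its normal valence:
  6 × C (aromatic): no H
  4 × C: 2 H each → 8
  4 × C (aromatic): 1 H each → 4
  3 × O: 1 H each → 3
  2 × C: 3 H each → 6
  1 × C: no H
  1 × N (aromatic): 1 H
  1 × N (charge +1): 1 H
  1 × O: no H
  Total hydrogens = 23.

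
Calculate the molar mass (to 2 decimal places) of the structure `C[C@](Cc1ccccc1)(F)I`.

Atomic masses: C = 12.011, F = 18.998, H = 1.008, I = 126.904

Molecular formula: C9H10FI.
M = 9×12.011 + 1×18.998 + 10×1.008 + 1×126.904 = 264.08 g/mol.

264.08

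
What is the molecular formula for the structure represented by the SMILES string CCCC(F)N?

C4H10FN

Heavy atoms from the SMILES: 4 C, 1 F, 1 N.
Implicit hydrogens by atom environment:
  2 × C: 2 H each → 4
  1 × C: 3 H
  1 × C: 1 H
  1 × F: no H
  1 × N: 2 H
  Total hydrogens = 10.
Molecular formula: C4H10FN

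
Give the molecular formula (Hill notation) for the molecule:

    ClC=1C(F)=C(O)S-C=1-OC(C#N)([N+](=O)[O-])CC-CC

Heavy atoms from the SMILES: 10 C, 1 Cl, 1 F, 2 N, 4 O, 1 S.
Implicit hydrogens by atom environment:
  4 × C (aromatic): no H
  3 × C: 2 H each → 6
  2 × C: no H
  2 × O: no H
  1 × C: 3 H
  1 × Cl: no H
  1 × F: no H
  1 × N (charge +1): no H
  1 × N: no H
  1 × O: 1 H
  1 × O (charge -1): no H
  1 × S (aromatic): no H
  Total hydrogens = 10.
Molecular formula: C10H10ClFN2O4S

C10H10ClFN2O4S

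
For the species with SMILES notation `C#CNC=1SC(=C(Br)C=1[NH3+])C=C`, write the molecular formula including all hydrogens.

Heavy atoms from the SMILES: 1 Br, 8 C, 2 N, 1 S.
Implicit hydrogens by atom environment:
  4 × C (aromatic): no H
  2 × C: 1 H each → 2
  1 × Br: no H
  1 × C: 2 H
  1 × C: no H
  1 × N (charge +1): 3 H
  1 × N: 1 H
  1 × S (aromatic): no H
  Total hydrogens = 8.
Net charge +1.
Molecular formula: C8H8BrN2S+

C8H8BrN2S+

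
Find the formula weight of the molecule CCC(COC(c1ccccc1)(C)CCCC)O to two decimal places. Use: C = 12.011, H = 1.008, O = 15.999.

250.38

Molecular formula: C16H26O2.
M = 16×12.011 + 26×1.008 + 2×15.999 = 250.38 g/mol.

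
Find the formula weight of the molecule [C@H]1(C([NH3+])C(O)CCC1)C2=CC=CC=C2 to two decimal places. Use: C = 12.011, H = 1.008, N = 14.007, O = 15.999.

Molecular formula: C12H18NO+.
M = 12×12.011 + 18×1.008 + 1×14.007 + 1×15.999 = 192.28 g/mol.

192.28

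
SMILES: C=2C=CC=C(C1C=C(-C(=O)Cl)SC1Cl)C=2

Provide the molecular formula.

C11H8Cl2OS

Heavy atoms from the SMILES: 11 C, 2 Cl, 1 O, 1 S.
Implicit hydrogens by atom environment:
  5 × C (aromatic): 1 H each → 5
  3 × C: 1 H each → 3
  2 × C: no H
  2 × Cl: no H
  1 × C (aromatic): no H
  1 × O: no H
  1 × S: no H
  Total hydrogens = 8.
Molecular formula: C11H8Cl2OS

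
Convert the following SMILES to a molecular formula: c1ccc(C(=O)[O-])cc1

C7H5O2-

Heavy atoms from the SMILES: 7 C, 2 O.
Implicit hydrogens by atom environment:
  5 × C (aromatic): 1 H each → 5
  1 × C (aromatic): no H
  1 × C: no H
  1 × O: no H
  1 × O (charge -1): no H
  Total hydrogens = 5.
Net charge -1.
Molecular formula: C7H5O2-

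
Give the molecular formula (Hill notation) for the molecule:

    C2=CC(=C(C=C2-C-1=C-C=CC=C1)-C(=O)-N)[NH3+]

C13H13N2O+

Heavy atoms from the SMILES: 13 C, 2 N, 1 O.
Implicit hydrogens by atom environment:
  8 × C (aromatic): 1 H each → 8
  4 × C (aromatic): no H
  1 × C: no H
  1 × N (charge +1): 3 H
  1 × N: 2 H
  1 × O: no H
  Total hydrogens = 13.
Net charge +1.
Molecular formula: C13H13N2O+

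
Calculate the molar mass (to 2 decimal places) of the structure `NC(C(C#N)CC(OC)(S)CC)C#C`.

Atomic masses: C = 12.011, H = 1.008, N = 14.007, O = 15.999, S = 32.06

Molecular formula: C10H16N2OS.
M = 10×12.011 + 16×1.008 + 2×14.007 + 1×15.999 + 1×32.06 = 212.31 g/mol.

212.31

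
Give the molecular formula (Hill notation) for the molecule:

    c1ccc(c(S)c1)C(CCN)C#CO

Heavy atoms from the SMILES: 11 C, 1 N, 1 O, 1 S.
Implicit hydrogens by atom environment:
  4 × C (aromatic): 1 H each → 4
  2 × C: 2 H each → 4
  2 × C (aromatic): no H
  2 × C: no H
  1 × C: 1 H
  1 × N: 2 H
  1 × O: 1 H
  1 × S: 1 H
  Total hydrogens = 13.
Molecular formula: C11H13NOS

C11H13NOS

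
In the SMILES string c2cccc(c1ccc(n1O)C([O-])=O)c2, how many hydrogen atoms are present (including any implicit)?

Hydrogens are implicit in SMILES; fill each atom to its normal valence:
  7 × C (aromatic): 1 H each → 7
  3 × C (aromatic): no H
  1 × C: no H
  1 × N (aromatic): no H
  1 × O: 1 H
  1 × O: no H
  1 × O (charge -1): no H
  Total hydrogens = 8.

8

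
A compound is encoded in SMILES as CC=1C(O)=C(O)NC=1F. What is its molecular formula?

C5H6FNO2

Heavy atoms from the SMILES: 5 C, 1 F, 1 N, 2 O.
Implicit hydrogens by atom environment:
  4 × C (aromatic): no H
  2 × O: 1 H each → 2
  1 × C: 3 H
  1 × F: no H
  1 × N (aromatic): 1 H
  Total hydrogens = 6.
Molecular formula: C5H6FNO2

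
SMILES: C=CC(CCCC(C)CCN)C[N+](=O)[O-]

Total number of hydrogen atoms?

22

Hydrogens are implicit in SMILES; fill each atom to its normal valence:
  7 × C: 2 H each → 14
  3 × C: 1 H each → 3
  1 × C: 3 H
  1 × N: 2 H
  1 × N (charge +1): no H
  1 × O: no H
  1 × O (charge -1): no H
  Total hydrogens = 22.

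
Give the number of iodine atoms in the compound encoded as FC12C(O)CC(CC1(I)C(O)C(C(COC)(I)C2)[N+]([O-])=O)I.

The symbol for iodine appears 3 times in the SMILES.

3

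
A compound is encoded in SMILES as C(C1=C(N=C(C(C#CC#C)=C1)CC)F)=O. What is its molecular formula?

C12H8FNO

Heavy atoms from the SMILES: 12 C, 1 F, 1 N, 1 O.
Implicit hydrogens by atom environment:
  4 × C (aromatic): no H
  3 × C: no H
  2 × C: 1 H each → 2
  1 × C: 3 H
  1 × C: 2 H
  1 × C (aromatic): 1 H
  1 × F: no H
  1 × N (aromatic): no H
  1 × O: no H
  Total hydrogens = 8.
Molecular formula: C12H8FNO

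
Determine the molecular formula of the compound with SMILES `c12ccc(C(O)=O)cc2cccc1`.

C11H8O2

Heavy atoms from the SMILES: 11 C, 2 O.
Implicit hydrogens by atom environment:
  7 × C (aromatic): 1 H each → 7
  3 × C (aromatic): no H
  1 × C: no H
  1 × O: 1 H
  1 × O: no H
  Total hydrogens = 8.
Molecular formula: C11H8O2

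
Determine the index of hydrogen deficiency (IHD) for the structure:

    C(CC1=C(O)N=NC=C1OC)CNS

4

Molecular formula from the SMILES: C8H13N3O2S.
DoU = (2C + 2 + N − H − X)/2 = (2·8 + 2 + 3 − 13 − 0)/2 = 8/2 = 4.
(Structurally: 1 ring(s) + 3 π bond(s) = 4.)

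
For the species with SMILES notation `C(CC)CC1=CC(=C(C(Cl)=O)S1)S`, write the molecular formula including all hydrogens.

Heavy atoms from the SMILES: 9 C, 1 Cl, 1 O, 2 S.
Implicit hydrogens by atom environment:
  3 × C: 2 H each → 6
  3 × C (aromatic): no H
  1 × C: 3 H
  1 × C (aromatic): 1 H
  1 × C: no H
  1 × Cl: no H
  1 × O: no H
  1 × S: 1 H
  1 × S (aromatic): no H
  Total hydrogens = 11.
Molecular formula: C9H11ClOS2

C9H11ClOS2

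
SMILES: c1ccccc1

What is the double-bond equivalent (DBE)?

Molecular formula from the SMILES: C6H6.
DoU = (2C + 2 + N − H − X)/2 = (2·6 + 2 + 0 − 6 − 0)/2 = 8/2 = 4.
(Structurally: 1 ring(s) + 3 π bond(s) = 4.)

4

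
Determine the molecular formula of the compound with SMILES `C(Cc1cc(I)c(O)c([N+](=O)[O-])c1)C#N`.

C9H7IN2O3

Heavy atoms from the SMILES: 9 C, 1 I, 2 N, 3 O.
Implicit hydrogens by atom environment:
  4 × C (aromatic): no H
  2 × C: 2 H each → 4
  2 × C (aromatic): 1 H each → 2
  1 × C: no H
  1 × I: no H
  1 × N (charge +1): no H
  1 × N: no H
  1 × O: 1 H
  1 × O: no H
  1 × O (charge -1): no H
  Total hydrogens = 7.
Molecular formula: C9H7IN2O3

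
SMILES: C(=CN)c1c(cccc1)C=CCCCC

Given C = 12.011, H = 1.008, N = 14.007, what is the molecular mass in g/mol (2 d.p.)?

201.31

Molecular formula: C14H19N.
M = 14×12.011 + 19×1.008 + 1×14.007 = 201.31 g/mol.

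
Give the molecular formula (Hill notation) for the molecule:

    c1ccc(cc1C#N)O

C7H5NO

Heavy atoms from the SMILES: 7 C, 1 N, 1 O.
Implicit hydrogens by atom environment:
  4 × C (aromatic): 1 H each → 4
  2 × C (aromatic): no H
  1 × C: no H
  1 × N: no H
  1 × O: 1 H
  Total hydrogens = 5.
Molecular formula: C7H5NO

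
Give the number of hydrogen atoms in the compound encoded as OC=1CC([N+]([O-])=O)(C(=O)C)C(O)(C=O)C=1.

9

Hydrogens are implicit in SMILES; fill each atom to its normal valence:
  4 × C: no H
  3 × O: no H
  2 × C: 1 H each → 2
  2 × O: 1 H each → 2
  1 × C: 3 H
  1 × C: 2 H
  1 × N (charge +1): no H
  1 × O (charge -1): no H
  Total hydrogens = 9.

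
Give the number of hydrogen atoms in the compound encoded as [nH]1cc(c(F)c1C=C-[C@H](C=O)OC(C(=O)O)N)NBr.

11

Hydrogens are implicit in SMILES; fill each atom to its normal valence:
  5 × C: 1 H each → 5
  3 × C (aromatic): no H
  3 × O: no H
  1 × Br: no H
  1 × C (aromatic): 1 H
  1 × C: no H
  1 × F: no H
  1 × N: 2 H
  1 × N (aromatic): 1 H
  1 × N: 1 H
  1 × O: 1 H
  Total hydrogens = 11.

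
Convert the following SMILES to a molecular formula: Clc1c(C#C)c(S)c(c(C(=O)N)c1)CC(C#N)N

Heavy atoms from the SMILES: 12 C, 1 Cl, 3 N, 1 O, 1 S.
Implicit hydrogens by atom environment:
  5 × C (aromatic): no H
  3 × C: no H
  2 × C: 1 H each → 2
  2 × N: 2 H each → 4
  1 × C: 2 H
  1 × C (aromatic): 1 H
  1 × Cl: no H
  1 × N: no H
  1 × O: no H
  1 × S: 1 H
  Total hydrogens = 10.
Molecular formula: C12H10ClN3OS

C12H10ClN3OS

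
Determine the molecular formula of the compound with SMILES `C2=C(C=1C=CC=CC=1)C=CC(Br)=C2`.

C12H9Br

Heavy atoms from the SMILES: 1 Br, 12 C.
Implicit hydrogens by atom environment:
  9 × C (aromatic): 1 H each → 9
  3 × C (aromatic): no H
  1 × Br: no H
  Total hydrogens = 9.
Molecular formula: C12H9Br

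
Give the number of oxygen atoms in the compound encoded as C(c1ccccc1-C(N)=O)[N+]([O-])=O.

The symbol for oxygen appears 3 times in the SMILES.

3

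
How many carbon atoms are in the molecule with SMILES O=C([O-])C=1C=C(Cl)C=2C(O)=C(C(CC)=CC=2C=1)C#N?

14

The symbol for carbon appears 14 times in the SMILES. (Cl is a single chlorine, not C + l.)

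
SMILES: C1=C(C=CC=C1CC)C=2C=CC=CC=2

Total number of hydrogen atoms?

14

Hydrogens are implicit in SMILES; fill each atom to its normal valence:
  9 × C (aromatic): 1 H each → 9
  3 × C (aromatic): no H
  1 × C: 3 H
  1 × C: 2 H
  Total hydrogens = 14.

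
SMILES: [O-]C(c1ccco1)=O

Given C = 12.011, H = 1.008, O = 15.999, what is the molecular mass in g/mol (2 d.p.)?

111.08

Molecular formula: C5H3O3-.
M = 5×12.011 + 3×1.008 + 3×15.999 = 111.08 g/mol.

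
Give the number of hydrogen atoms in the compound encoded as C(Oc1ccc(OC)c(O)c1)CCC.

16

Hydrogens are implicit in SMILES; fill each atom to its normal valence:
  3 × C: 2 H each → 6
  3 × C (aromatic): 1 H each → 3
  3 × C (aromatic): no H
  2 × C: 3 H each → 6
  2 × O: no H
  1 × O: 1 H
  Total hydrogens = 16.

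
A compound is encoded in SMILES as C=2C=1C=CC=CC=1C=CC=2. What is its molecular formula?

C10H8

Heavy atoms from the SMILES: 10 C.
Implicit hydrogens by atom environment:
  8 × C (aromatic): 1 H each → 8
  2 × C (aromatic): no H
  Total hydrogens = 8.
Molecular formula: C10H8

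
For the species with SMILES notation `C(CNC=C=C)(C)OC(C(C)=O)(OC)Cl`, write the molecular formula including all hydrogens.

Heavy atoms from the SMILES: 10 C, 1 Cl, 1 N, 3 O.
Implicit hydrogens by atom environment:
  3 × C: 3 H each → 9
  3 × C: no H
  3 × O: no H
  2 × C: 2 H each → 4
  2 × C: 1 H each → 2
  1 × Cl: no H
  1 × N: 1 H
  Total hydrogens = 16.
Molecular formula: C10H16ClNO3

C10H16ClNO3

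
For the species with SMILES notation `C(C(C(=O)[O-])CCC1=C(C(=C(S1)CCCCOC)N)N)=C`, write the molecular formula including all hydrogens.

C15H23N2O3S-

Heavy atoms from the SMILES: 15 C, 2 N, 3 O, 1 S.
Implicit hydrogens by atom environment:
  7 × C: 2 H each → 14
  4 × C (aromatic): no H
  2 × C: 1 H each → 2
  2 × N: 2 H each → 4
  2 × O: no H
  1 × C: 3 H
  1 × C: no H
  1 × O (charge -1): no H
  1 × S (aromatic): no H
  Total hydrogens = 23.
Net charge -1.
Molecular formula: C15H23N2O3S-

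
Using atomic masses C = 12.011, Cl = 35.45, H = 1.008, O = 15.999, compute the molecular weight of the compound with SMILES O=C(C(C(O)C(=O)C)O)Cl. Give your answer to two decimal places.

166.56

Molecular formula: C5H7ClO4.
M = 5×12.011 + 1×35.45 + 7×1.008 + 4×15.999 = 166.56 g/mol.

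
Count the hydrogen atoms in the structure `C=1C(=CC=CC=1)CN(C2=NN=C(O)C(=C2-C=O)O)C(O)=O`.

Hydrogens are implicit in SMILES; fill each atom to its normal valence:
  5 × C (aromatic): 1 H each → 5
  5 × C (aromatic): no H
  3 × O: 1 H each → 3
  2 × N (aromatic): no H
  2 × O: no H
  1 × C: 2 H
  1 × C: 1 H
  1 × C: no H
  1 × N: no H
  Total hydrogens = 11.

11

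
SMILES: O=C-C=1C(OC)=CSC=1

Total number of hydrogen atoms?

6

Hydrogens are implicit in SMILES; fill each atom to its normal valence:
  2 × C (aromatic): 1 H each → 2
  2 × C (aromatic): no H
  2 × O: no H
  1 × C: 3 H
  1 × C: 1 H
  1 × S (aromatic): no H
  Total hydrogens = 6.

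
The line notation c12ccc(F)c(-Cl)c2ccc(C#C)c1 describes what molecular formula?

Heavy atoms from the SMILES: 12 C, 1 Cl, 1 F.
Implicit hydrogens by atom environment:
  5 × C (aromatic): 1 H each → 5
  5 × C (aromatic): no H
  1 × C: 1 H
  1 × C: no H
  1 × Cl: no H
  1 × F: no H
  Total hydrogens = 6.
Molecular formula: C12H6ClF

C12H6ClF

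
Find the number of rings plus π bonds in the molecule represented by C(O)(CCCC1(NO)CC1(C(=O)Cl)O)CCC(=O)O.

3

Molecular formula from the SMILES: C11H18ClNO6.
DoU = (2C + 2 + N − H − X)/2 = (2·11 + 2 + 1 − 18 − 1)/2 = 6/2 = 3.
(Structurally: 1 ring(s) + 2 π bond(s) = 3.)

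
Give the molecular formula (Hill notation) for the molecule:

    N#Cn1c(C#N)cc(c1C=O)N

C7H4N4O

Heavy atoms from the SMILES: 7 C, 4 N, 1 O.
Implicit hydrogens by atom environment:
  3 × C (aromatic): no H
  2 × C: no H
  2 × N: no H
  1 × C (aromatic): 1 H
  1 × C: 1 H
  1 × N: 2 H
  1 × N (aromatic): no H
  1 × O: no H
  Total hydrogens = 4.
Molecular formula: C7H4N4O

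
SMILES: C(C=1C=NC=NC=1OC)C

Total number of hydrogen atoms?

Hydrogens are implicit in SMILES; fill each atom to its normal valence:
  2 × C: 3 H each → 6
  2 × C (aromatic): 1 H each → 2
  2 × C (aromatic): no H
  2 × N (aromatic): no H
  1 × C: 2 H
  1 × O: no H
  Total hydrogens = 10.

10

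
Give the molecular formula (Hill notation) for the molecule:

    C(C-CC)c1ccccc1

C10H14

Heavy atoms from the SMILES: 10 C.
Implicit hydrogens by atom environment:
  5 × C (aromatic): 1 H each → 5
  3 × C: 2 H each → 6
  1 × C: 3 H
  1 × C (aromatic): no H
  Total hydrogens = 14.
Molecular formula: C10H14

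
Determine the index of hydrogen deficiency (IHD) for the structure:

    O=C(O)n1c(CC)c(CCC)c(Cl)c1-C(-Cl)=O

Molecular formula from the SMILES: C11H13Cl2NO3.
DoU = (2C + 2 + N − H − X)/2 = (2·11 + 2 + 1 − 13 − 2)/2 = 10/2 = 5.
(Structurally: 1 ring(s) + 4 π bond(s) = 5.)

5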